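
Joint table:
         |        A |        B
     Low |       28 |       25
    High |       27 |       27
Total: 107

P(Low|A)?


P(Low|A) = 28/(28+27) = 28/55

P = 28/55 ≈ 50.91%


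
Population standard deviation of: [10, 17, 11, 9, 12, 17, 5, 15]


Mean = 96/8 = 12
  (10-12)²=4
  (17-12)²=25
  (11-12)²=1
  (9-12)²=9
  (12-12)²=0
  (17-12)²=25
  (5-12)²=49
  (15-12)²=9
Σ(x-μ)² = 122
σ² = 122/8 = 61/4

σ = √(61/4) ≈ 3.9051


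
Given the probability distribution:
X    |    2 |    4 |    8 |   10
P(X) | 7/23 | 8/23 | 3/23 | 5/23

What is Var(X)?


E[X] = 120/23
E[X²] = 848/23
Var(X) = E[X²] - (E[X])² = 848/23 - 14400/529 = 5104/529

Var(X) = 5104/529 ≈ 9.6484


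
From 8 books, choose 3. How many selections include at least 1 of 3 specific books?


Complement: C(8,3) - C(5,3) = 56 - 10 = 46

46


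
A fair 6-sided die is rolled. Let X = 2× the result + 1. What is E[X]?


E[die] = (1+6)/2 = 7/2
E[X] = 2×7/2 + 1 = 8

E[X] = 8


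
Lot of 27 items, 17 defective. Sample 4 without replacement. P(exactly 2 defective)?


Hypergeometric: C(17,2)×C(10,2)/C(27,4)
= 136×45/17550 = 68/195

P(X=2) = 68/195 ≈ 34.87%


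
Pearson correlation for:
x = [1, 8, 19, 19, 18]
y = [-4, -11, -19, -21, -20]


n=5, Σx=65, Σy=-75, Σxy=-1212, Σx²=1111, Σy²=1339
r = (5×(-1212) - 65×(-75))/√((5×1111 - 65²)(5×1339 - (-75)²))
= -1185/√(1330×1070) = -1185/√1423100 ≈ -1185/1192.9376 ≈ -0.9933

r ≈ -0.9933


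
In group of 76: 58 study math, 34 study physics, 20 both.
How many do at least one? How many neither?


|A∪B| = 58+34-20 = 72
Neither = 76-72 = 4

At least one: 72; Neither: 4


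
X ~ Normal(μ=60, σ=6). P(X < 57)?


z = (57-60)/6 = -0.5
P(Z < -0.5) = 0.3085

P(X < 57) ≈ 0.3085


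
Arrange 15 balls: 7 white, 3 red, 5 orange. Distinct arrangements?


15!/(7!×3!×5!) = 360360

360360


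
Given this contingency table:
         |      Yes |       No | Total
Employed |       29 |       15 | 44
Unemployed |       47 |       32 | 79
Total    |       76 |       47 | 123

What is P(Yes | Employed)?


P(Yes | Employed) = 29/(29+15) = 29/44

P(Yes|Employed) = 29/44 ≈ 65.91%


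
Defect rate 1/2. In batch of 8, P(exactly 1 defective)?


Binomial: P(X=1) = C(8,1)×p^1×(1-p)^7
= 8 × 1/2 × 1/128 = 1/32

P(X=1) = 1/32 ≈ 3.12%


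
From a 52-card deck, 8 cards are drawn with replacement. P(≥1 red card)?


P(not a red card) = 26/52 = 1/2
P(none in 8 draws) = (1/2)^8 = 1/256
P(≥1 red card) = 1 - 1/256 = 255/256

P = 255/256 ≈ 99.61%


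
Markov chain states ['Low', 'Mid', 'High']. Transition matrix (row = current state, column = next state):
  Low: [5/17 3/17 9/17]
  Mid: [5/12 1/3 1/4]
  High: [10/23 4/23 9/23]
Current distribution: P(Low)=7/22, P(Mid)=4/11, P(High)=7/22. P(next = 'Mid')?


P(next=Mid) = Σᵢ P(now=i)×P(i→Mid)
= 7/22×3/17 + 4/11×1/3 + 7/22×4/23
= 21/374 + 4/33 + 14/253 = 6005/25806

P = 6005/25806 ≈ 0.2327


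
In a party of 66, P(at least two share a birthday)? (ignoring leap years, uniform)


P(all different) = Π(365-i)/365 for i=0..65
= 0.001904
P(match) = 1 - 0.001904 = 0.998096

P ≈ 0.9981 ≈ 99.81%


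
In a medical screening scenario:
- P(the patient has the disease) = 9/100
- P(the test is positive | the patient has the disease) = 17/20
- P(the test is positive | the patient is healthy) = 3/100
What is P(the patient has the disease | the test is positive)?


Using Bayes' theorem:
P(A|B) = P(B|A)·P(A) / P(B)

P(the test is positive) = 17/20 × 9/100 + 3/100 × 91/100
= 153/2000 + 273/10000 = 519/5000

P(the patient has the disease|the test is positive) = (153/2000) / (519/5000) = 255/346

P(the patient has the disease|the test is positive) = 255/346 ≈ 73.70%


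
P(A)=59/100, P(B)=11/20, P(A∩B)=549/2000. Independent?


P(A)×P(B) = 649/2000
P(A∩B) = 549/2000
Not equal → NOT independent

No, not independent


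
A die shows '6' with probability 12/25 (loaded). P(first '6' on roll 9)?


Geometric: P(X=9) = (1-p)^(k-1)×p = (13/25)^8×12/25 = 9788768652/3814697265625

P(X=9) = 9788768652/3814697265625 ≈ 0.26%


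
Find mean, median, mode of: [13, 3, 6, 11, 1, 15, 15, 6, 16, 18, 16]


Sorted: [1, 3, 6, 6, 11, 13, 15, 15, 16, 16, 18]
Mean = 120/11
Median = 13
Freq: {13: 1, 3: 1, 6: 2, 11: 1, 1: 1, 15: 2, 16: 2, 18: 1}
Mode: [6, 15, 16]

Mean=120/11, Median=13, Mode=[6, 15, 16]


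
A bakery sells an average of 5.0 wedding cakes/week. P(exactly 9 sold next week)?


Poisson(λ=5.0): P(X=9) = e^(-λ)×λ^k/k!
= e^(-5.0) × 5.0^9 / 9!
≈ 0.006737946999 × 1953125 / 362880 ≈ 0.036266

P(X=9) ≈ 0.036266 ≈ 3.63%


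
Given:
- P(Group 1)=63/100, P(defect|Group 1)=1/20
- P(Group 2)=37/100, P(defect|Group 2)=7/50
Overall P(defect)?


P(B) = Σ P(B|Aᵢ)×P(Aᵢ)
  1/20×63/100 = 63/2000
  7/50×37/100 = 259/5000
Sum = 833/10000

P(defect) = 833/10000 ≈ 8.33%


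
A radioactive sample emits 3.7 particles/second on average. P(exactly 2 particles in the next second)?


Poisson(λ=3.7): P(X=2) = e^(-λ)×λ^k/k!
= e^(-3.7) × 3.7^2 / 2!
≈ 0.02472352647 × 13.69 / 2 ≈ 0.169233

P(X=2) ≈ 0.169233 ≈ 16.92%


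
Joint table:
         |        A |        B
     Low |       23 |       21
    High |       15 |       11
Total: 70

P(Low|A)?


P(Low|A) = 23/(23+15) = 23/38

P = 23/38 ≈ 60.53%


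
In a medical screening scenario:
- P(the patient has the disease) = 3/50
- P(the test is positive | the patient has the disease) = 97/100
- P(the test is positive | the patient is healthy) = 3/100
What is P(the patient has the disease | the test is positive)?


Using Bayes' theorem:
P(A|B) = P(B|A)·P(A) / P(B)

P(the test is positive) = 97/100 × 3/50 + 3/100 × 47/50
= 291/5000 + 141/5000 = 54/625

P(the patient has the disease|the test is positive) = (291/5000) / (54/625) = 97/144

P(the patient has the disease|the test is positive) = 97/144 ≈ 67.36%


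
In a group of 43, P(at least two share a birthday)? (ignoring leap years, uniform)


P(all different) = Π(365-i)/365 for i=0..42
= 0.076077
P(match) = 1 - 0.076077 = 0.923923

P ≈ 0.9239 ≈ 92.39%


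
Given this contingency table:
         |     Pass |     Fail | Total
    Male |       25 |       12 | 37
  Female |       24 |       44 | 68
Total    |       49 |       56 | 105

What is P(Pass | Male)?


P(Pass | Male) = 25/(25+12) = 25/37

P(Pass|Male) = 25/37 ≈ 67.57%


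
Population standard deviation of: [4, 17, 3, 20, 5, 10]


Mean = 59/6
  (4-59/6)²=1225/36
  (17-59/6)²=1849/36
  (3-59/6)²=1681/36
  (20-59/6)²=3721/36
  (5-59/6)²=841/36
  (10-59/6)²=1/36
Σ(x-μ)² = 1553/6
σ² = (1553/6)/6 = 1553/36

σ = √(1553/36) ≈ 6.5680


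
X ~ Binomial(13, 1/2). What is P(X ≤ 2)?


P(X ≤ 2) = Σ P(X=i) for i=0..2
P(X=0) = 1/8192
P(X=1) = 13/8192
P(X=2) = 39/4096
Sum = 23/2048

P(X ≤ 2) = 23/2048 ≈ 1.12%


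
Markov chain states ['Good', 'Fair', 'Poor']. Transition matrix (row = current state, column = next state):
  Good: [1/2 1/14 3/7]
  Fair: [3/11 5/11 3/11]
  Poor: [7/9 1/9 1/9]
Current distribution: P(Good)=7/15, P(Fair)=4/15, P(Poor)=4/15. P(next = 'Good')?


P(next=Good) = Σᵢ P(now=i)×P(i→Good)
= 7/15×1/2 + 4/15×3/11 + 4/15×7/9
= 7/30 + 4/55 + 28/135 = 305/594

P = 305/594 ≈ 0.5135


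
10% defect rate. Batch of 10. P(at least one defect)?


P(all good) = (9/10)^10 = 3486784401/10000000000
P(≥1 defect) = 6513215599/10000000000

P = 6513215599/10000000000 ≈ 65.13%


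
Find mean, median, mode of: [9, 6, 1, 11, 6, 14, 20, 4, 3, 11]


Sorted: [1, 3, 4, 6, 6, 9, 11, 11, 14, 20]
Mean = 85/10 = 17/2
Median = 15/2
Freq: {9: 1, 6: 2, 1: 1, 11: 2, 14: 1, 20: 1, 4: 1, 3: 1}
Mode: [6, 11]

Mean=17/2, Median=15/2, Mode=[6, 11]


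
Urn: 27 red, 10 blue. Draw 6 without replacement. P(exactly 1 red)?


Hypergeometric: C(27,1)×C(10,5)/C(37,6)
= 27×252/2324784 = 81/27676

P(X=1) = 81/27676 ≈ 0.29%


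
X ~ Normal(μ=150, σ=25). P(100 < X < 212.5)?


z₁=(100-150)/25=-2.0, z₂=(212.5-150)/25=2.5
P = Φ(2.5) - Φ(-2.0) = 0.993790 - 0.022750 = 0.971040 ≈ 0.9710

P(100 < X < 212.5) ≈ 0.9710


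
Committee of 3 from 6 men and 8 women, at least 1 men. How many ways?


Count by #men:
  1M,2W: C(6,1)×C(8,2)=168
  2M,1W: C(6,2)×C(8,1)=120
  3M,0W: C(6,3)×C(8,0)=20
Total = 308

308


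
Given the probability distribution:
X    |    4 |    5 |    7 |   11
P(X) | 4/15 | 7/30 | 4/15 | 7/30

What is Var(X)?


E[X] = 20/3
E[X²] = 257/5
Var(X) = E[X²] - (E[X])² = 257/5 - 400/9 = 313/45

Var(X) = 313/45 ≈ 6.9556


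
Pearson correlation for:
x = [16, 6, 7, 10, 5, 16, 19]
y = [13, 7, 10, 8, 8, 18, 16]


n=7, Σx=79, Σy=80, Σxy=1032, Σx²=1083, Σy²=1026
r = (7×1032 - 79×80)/√((7×1083 - 79²)(7×1026 - 80²))
= 904/√(1340×782) = 904/√1047880 ≈ 904/1023.6601 ≈ 0.8831

r ≈ 0.8831


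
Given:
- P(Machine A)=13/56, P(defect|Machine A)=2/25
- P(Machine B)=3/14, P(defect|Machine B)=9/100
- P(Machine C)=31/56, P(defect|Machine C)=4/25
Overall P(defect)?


P(B) = Σ P(B|Aᵢ)×P(Aᵢ)
  2/25×13/56 = 13/700
  9/100×3/14 = 27/1400
  4/25×31/56 = 31/350
Sum = 177/1400

P(defect) = 177/1400 ≈ 12.64%


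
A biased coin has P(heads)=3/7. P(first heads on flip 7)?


Geometric: P(X=7) = (1-p)^(k-1)×p = (4/7)^6×3/7 = 12288/823543

P(X=7) = 12288/823543 ≈ 1.49%


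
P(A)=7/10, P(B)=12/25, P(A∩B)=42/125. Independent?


P(A)×P(B) = 42/125
P(A∩B) = 42/125
Equal ✓ → Independent

Yes, independent


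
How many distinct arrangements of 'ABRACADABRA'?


Letters: 11, freq: {'A': 5, 'B': 2, 'R': 2, 'C': 1, 'D': 1}
11!/(5!×2!×2!×1!×1!) = 39916800/480 = 83160

83160


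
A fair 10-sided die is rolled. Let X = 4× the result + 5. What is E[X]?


E[die] = (1+10)/2 = 11/2
E[X] = 4×11/2 + 5 = 27

E[X] = 27


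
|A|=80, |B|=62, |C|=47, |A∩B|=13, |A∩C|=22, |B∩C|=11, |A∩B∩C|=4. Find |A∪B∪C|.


|A∪B∪C| = 80+62+47-13-22-11+4 = 147

|A∪B∪C| = 147


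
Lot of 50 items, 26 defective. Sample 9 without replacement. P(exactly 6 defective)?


Hypergeometric: C(26,6)×C(24,3)/C(50,9)
= 230230×2024/2505433700 = 13156/70735

P(X=6) = 13156/70735 ≈ 18.60%


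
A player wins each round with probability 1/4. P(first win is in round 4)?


Geometric: P(X=4) = (1-p)^(k-1)×p = (3/4)^3×1/4 = 27/256

P(X=4) = 27/256 ≈ 10.55%


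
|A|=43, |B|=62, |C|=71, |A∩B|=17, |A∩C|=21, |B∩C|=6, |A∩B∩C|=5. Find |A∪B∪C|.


|A∪B∪C| = 43+62+71-17-21-6+5 = 137

|A∪B∪C| = 137


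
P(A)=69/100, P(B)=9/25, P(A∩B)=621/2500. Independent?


P(A)×P(B) = 621/2500
P(A∩B) = 621/2500
Equal ✓ → Independent

Yes, independent


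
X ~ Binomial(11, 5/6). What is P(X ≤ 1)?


P(X ≤ 1) = Σ P(X=i) for i=0..1
P(X=0) = 1/362797056
P(X=1) = 55/362797056
Sum = 7/45349632

P(X ≤ 1) = 7/45349632 ≈ 0.00%


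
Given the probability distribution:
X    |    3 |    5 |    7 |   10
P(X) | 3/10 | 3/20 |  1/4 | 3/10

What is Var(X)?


E[X] = 32/5
E[X²] = 487/10
Var(X) = E[X²] - (E[X])² = 487/10 - 1024/25 = 387/50

Var(X) = 387/50 ≈ 7.7400


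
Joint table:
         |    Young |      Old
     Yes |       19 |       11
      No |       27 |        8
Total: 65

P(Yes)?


P(Yes) = (19+11)/65 = 30/65 = 6/13

P(Yes) = 6/13 ≈ 46.15%


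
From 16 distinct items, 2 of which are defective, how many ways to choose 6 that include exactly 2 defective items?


Choose 2 of the 2 defective items and 4 of the other 14 items:
C(2,2)×C(14,4) = 1×1001 = 1001

1001


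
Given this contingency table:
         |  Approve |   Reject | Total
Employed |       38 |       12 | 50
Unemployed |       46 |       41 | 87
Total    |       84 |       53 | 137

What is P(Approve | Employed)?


P(Approve | Employed) = 38/(38+12) = 38/50 = 19/25

P(Approve|Employed) = 19/25 ≈ 76.00%


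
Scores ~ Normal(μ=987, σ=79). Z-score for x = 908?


z = (x - μ)/σ = (908 - 987)/79 = -1.0

z = -1.0


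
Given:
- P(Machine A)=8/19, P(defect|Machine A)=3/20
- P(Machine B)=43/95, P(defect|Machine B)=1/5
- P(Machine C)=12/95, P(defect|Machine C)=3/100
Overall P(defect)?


P(B) = Σ P(B|Aᵢ)×P(Aᵢ)
  3/20×8/19 = 6/95
  1/5×43/95 = 43/475
  3/100×12/95 = 9/2375
Sum = 374/2375

P(defect) = 374/2375 ≈ 15.75%


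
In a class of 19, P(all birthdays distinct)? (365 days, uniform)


P(all different) = Π(365-i)/365 for i=0..18
= (365/365)×(364/365)×...×(347/365)
= 0.620881

P ≈ 0.6209 ≈ 62.09%


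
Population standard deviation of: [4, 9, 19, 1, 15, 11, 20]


Mean = 79/7
  (4-79/7)²=2601/49
  (9-79/7)²=256/49
  (19-79/7)²=2916/49
  (1-79/7)²=5184/49
  (15-79/7)²=676/49
  (11-79/7)²=4/49
  (20-79/7)²=3721/49
Σ(x-μ)² = 2194/7
σ² = (2194/7)/7 = 2194/49

σ = √(2194/49) ≈ 6.6915


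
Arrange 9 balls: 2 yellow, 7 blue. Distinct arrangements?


9!/(2!×7!) = 36

36


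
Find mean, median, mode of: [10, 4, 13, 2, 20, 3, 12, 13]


Sorted: [2, 3, 4, 10, 12, 13, 13, 20]
Mean = 77/8
Median = 11
Freq: {10: 1, 4: 1, 13: 2, 2: 1, 20: 1, 3: 1, 12: 1}
Mode: [13]

Mean=77/8, Median=11, Mode=13


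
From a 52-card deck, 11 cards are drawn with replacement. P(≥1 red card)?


P(not a red card) = 26/52 = 1/2
P(none in 11 draws) = (1/2)^11 = 1/2048
P(≥1 red card) = 1 - 1/2048 = 2047/2048

P = 2047/2048 ≈ 99.95%


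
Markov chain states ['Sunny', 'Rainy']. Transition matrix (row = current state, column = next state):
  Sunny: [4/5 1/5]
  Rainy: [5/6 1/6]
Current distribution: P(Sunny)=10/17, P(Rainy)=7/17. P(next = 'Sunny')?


P(next=Sunny) = Σᵢ P(now=i)×P(i→Sunny)
= 10/17×4/5 + 7/17×5/6
= 8/17 + 35/102 = 83/102

P = 83/102 ≈ 0.8137


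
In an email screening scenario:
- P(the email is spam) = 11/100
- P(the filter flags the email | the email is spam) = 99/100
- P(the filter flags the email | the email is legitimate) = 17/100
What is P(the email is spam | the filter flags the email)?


Using Bayes' theorem:
P(A|B) = P(B|A)·P(A) / P(B)

P(the filter flags the email) = 99/100 × 11/100 + 17/100 × 89/100
= 1089/10000 + 1513/10000 = 1301/5000

P(the email is spam|the filter flags the email) = (1089/10000) / (1301/5000) = 1089/2602

P(the email is spam|the filter flags the email) = 1089/2602 ≈ 41.85%


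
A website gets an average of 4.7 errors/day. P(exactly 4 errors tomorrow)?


Poisson(λ=4.7): P(X=4) = e^(-λ)×λ^k/k!
= e^(-4.7) × 4.7^4 / 4!
≈ 0.009095277102 × 487.9681 / 24 ≈ 0.184925

P(X=4) ≈ 0.184925 ≈ 18.49%


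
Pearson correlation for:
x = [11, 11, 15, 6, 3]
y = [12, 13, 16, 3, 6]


n=5, Σx=46, Σy=50, Σxy=551, Σx²=512, Σy²=614
r = (5×551 - 46×50)/√((5×512 - 46²)(5×614 - 50²))
= 455/√(444×570) = 455/√253080 ≈ 455/503.0706 ≈ 0.9044

r ≈ 0.9044


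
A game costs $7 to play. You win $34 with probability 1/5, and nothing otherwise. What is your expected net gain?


E[gain] = (34-7)×1/5 + (-7)×4/5
= 27/5 - 28/5 = -1/5

Expected net gain = $-1/5 ≈ $-0.20


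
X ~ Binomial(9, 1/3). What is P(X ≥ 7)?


P(X ≥ 7) = Σ P(X=i) for i=7..9
P(X=7) = 16/2187
P(X=8) = 2/2187
P(X=9) = 1/19683
Sum = 163/19683

P(X ≥ 7) = 163/19683 ≈ 0.83%


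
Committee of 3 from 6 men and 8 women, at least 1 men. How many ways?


Count by #men:
  1M,2W: C(6,1)×C(8,2)=168
  2M,1W: C(6,2)×C(8,1)=120
  3M,0W: C(6,3)×C(8,0)=20
Total = 308

308


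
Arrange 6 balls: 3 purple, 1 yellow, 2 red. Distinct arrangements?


6!/(3!×1!×2!) = 60

60


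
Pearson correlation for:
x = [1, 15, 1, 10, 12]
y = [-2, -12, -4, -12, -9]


n=5, Σx=39, Σy=-39, Σxy=-414, Σx²=471, Σy²=389
r = (5×(-414) - 39×(-39))/√((5×471 - 39²)(5×389 - (-39)²))
= -549/√(834×424) = -549/√353616 ≈ -549/594.6562 ≈ -0.9232

r ≈ -0.9232


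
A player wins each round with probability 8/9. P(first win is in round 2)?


Geometric: P(X=2) = (1-p)^(k-1)×p = (1/9)^1×8/9 = 8/81

P(X=2) = 8/81 ≈ 9.88%


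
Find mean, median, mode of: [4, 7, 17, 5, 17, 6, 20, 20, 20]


Sorted: [4, 5, 6, 7, 17, 17, 20, 20, 20]
Mean = 116/9
Median = 17
Freq: {4: 1, 7: 1, 17: 2, 5: 1, 6: 1, 20: 3}
Mode: [20]

Mean=116/9, Median=17, Mode=20


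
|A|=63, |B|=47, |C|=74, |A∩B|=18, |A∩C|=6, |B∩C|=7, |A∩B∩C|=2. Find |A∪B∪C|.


|A∪B∪C| = 63+47+74-18-6-7+2 = 155

|A∪B∪C| = 155


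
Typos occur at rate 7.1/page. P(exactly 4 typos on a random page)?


Poisson(λ=7.1): P(X=4) = e^(-λ)×λ^k/k!
= e^(-7.1) × 7.1^4 / 4!
≈ 0.0008251049233 × 2541.1681 / 24 ≈ 0.087364

P(X=4) ≈ 0.087364 ≈ 8.74%


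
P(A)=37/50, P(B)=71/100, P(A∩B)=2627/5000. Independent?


P(A)×P(B) = 2627/5000
P(A∩B) = 2627/5000
Equal ✓ → Independent

Yes, independent


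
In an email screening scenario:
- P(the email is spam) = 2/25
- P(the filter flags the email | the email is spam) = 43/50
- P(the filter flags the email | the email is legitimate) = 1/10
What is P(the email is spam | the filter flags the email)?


Using Bayes' theorem:
P(A|B) = P(B|A)·P(A) / P(B)

P(the filter flags the email) = 43/50 × 2/25 + 1/10 × 23/25
= 43/625 + 23/250 = 201/1250

P(the email is spam|the filter flags the email) = (43/625) / (201/1250) = 86/201

P(the email is spam|the filter flags the email) = 86/201 ≈ 42.79%


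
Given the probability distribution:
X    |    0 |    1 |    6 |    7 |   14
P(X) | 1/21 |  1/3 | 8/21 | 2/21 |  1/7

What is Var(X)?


E[X] = 37/7
E[X²] = 327/7
Var(X) = E[X²] - (E[X])² = 327/7 - 1369/49 = 920/49

Var(X) = 920/49 ≈ 18.7755


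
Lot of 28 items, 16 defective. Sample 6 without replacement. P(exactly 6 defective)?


Hypergeometric: C(16,6)×C(12,0)/C(28,6)
= 8008×1/376740 = 22/1035

P(X=6) = 22/1035 ≈ 2.13%


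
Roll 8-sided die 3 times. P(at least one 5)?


P(no 5)^3 = (7/8)^3 = 343/512
P(≥1) = 1 - 343/512 = 169/512

P = 169/512 ≈ 33.01%


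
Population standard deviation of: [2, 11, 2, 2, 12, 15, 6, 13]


Mean = 63/8
  (2-63/8)²=2209/64
  (11-63/8)²=625/64
  (2-63/8)²=2209/64
  (2-63/8)²=2209/64
  (12-63/8)²=1089/64
  (15-63/8)²=3249/64
  (6-63/8)²=225/64
  (13-63/8)²=1681/64
Σ(x-μ)² = 1687/8
σ² = (1687/8)/8 = 1687/64

σ = √(1687/64) ≈ 5.1341


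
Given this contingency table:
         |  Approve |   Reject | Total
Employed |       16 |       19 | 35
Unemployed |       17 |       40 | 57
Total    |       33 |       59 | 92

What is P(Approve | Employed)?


P(Approve | Employed) = 16/(16+19) = 16/35

P(Approve|Employed) = 16/35 ≈ 45.71%


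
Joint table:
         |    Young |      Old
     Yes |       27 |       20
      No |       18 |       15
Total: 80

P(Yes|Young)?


P(Yes|Young) = 27/(27+18) = 27/45 = 3/5

P = 3/5 ≈ 60.00%


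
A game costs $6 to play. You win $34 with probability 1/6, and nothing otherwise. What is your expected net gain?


E[gain] = (34-6)×1/6 + (-6)×5/6
= 14/3 - 5 = -1/3

Expected net gain = $-1/3 ≈ $-0.33


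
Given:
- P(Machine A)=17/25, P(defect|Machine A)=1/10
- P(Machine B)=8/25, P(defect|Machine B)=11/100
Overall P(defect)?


P(B) = Σ P(B|Aᵢ)×P(Aᵢ)
  1/10×17/25 = 17/250
  11/100×8/25 = 22/625
Sum = 129/1250

P(defect) = 129/1250 ≈ 10.32%


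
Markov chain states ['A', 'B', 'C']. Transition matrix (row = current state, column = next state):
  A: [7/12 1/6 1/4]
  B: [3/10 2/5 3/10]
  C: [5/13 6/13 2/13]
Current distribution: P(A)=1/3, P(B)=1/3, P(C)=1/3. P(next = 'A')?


P(next=A) = Σᵢ P(now=i)×P(i→A)
= 1/3×7/12 + 1/3×3/10 + 1/3×5/13
= 7/36 + 1/10 + 5/39 = 989/2340

P = 989/2340 ≈ 0.4226


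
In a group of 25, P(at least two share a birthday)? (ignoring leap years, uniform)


P(all different) = Π(365-i)/365 for i=0..24
= 0.431300
P(match) = 1 - 0.431300 = 0.568700

P ≈ 0.5687 ≈ 56.87%


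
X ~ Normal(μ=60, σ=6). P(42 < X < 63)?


z₁=(42-60)/6=-3.0, z₂=(63-60)/6=0.5
P = Φ(0.5) - Φ(-3.0) = 0.691462 - 0.001350 = 0.690112 ≈ 0.6901

P(42 < X < 63) ≈ 0.6901


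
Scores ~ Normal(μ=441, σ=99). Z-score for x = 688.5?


z = (x - μ)/σ = (688.5 - 441)/99 = 2.5

z = 2.5


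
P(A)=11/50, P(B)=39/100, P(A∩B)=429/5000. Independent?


P(A)×P(B) = 429/5000
P(A∩B) = 429/5000
Equal ✓ → Independent

Yes, independent


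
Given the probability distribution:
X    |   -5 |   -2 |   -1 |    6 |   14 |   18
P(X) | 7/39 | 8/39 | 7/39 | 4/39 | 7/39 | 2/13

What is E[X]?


E[X] = Σ x·P(X=x)
= (-5)×(7/39) + (-2)×(8/39) + (-1)×(7/39) + (6)×(4/39) + (14)×(7/39) + (18)×(2/13)
= 172/39

E[X] = 172/39


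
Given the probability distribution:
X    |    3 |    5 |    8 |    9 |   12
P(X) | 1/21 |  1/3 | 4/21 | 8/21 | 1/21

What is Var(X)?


E[X] = 22/3
E[X²] = 176/3
Var(X) = E[X²] - (E[X])² = 176/3 - 484/9 = 44/9

Var(X) = 44/9 ≈ 4.8889


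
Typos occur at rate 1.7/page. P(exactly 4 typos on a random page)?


Poisson(λ=1.7): P(X=4) = e^(-λ)×λ^k/k!
= e^(-1.7) × 1.7^4 / 4!
≈ 0.1826835241 × 8.3521 / 24 ≈ 0.063575

P(X=4) ≈ 0.063575 ≈ 6.36%


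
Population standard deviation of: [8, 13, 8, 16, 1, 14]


Mean = 60/6 = 10
  (8-10)²=4
  (13-10)²=9
  (8-10)²=4
  (16-10)²=36
  (1-10)²=81
  (14-10)²=16
Σ(x-μ)² = 150
σ² = 150/6 = 25

σ = √(25) ≈ 5.0000


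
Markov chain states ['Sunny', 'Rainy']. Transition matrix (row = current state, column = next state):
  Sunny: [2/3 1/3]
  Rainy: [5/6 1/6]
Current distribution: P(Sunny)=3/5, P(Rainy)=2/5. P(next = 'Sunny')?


P(next=Sunny) = Σᵢ P(now=i)×P(i→Sunny)
= 3/5×2/3 + 2/5×5/6
= 2/5 + 1/3 = 11/15

P = 11/15 ≈ 0.7333


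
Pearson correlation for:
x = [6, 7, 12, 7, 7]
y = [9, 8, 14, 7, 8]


n=5, Σx=39, Σy=46, Σxy=383, Σx²=327, Σy²=454
r = (5×383 - 39×46)/√((5×327 - 39²)(5×454 - 46²))
= 121/√(114×154) = 121/√17556 ≈ 121/132.4991 ≈ 0.9132

r ≈ 0.9132


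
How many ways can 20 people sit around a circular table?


Circular arrangements of 20 distinct objects: fix one position to break rotational symmetry.
(n-1)! = 19! = 121645100408832000

121645100408832000


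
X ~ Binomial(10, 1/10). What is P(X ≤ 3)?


P(X ≤ 3) = Σ P(X=i) for i=0..3
P(X=0) = 3486784401/10000000000
P(X=1) = 387420489/1000000000
P(X=2) = 387420489/2000000000
P(X=3) = 14348907/250000000
Sum = 617003001/625000000

P(X ≤ 3) = 617003001/625000000 ≈ 98.72%


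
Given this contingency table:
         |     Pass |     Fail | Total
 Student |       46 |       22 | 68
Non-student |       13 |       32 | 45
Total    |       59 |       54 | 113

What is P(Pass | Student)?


P(Pass | Student) = 46/(46+22) = 46/68 = 23/34

P(Pass|Student) = 23/34 ≈ 67.65%


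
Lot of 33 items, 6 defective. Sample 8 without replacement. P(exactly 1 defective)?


Hypergeometric: C(6,1)×C(27,7)/C(33,8)
= 6×888030/13884156 = 345/899

P(X=1) = 345/899 ≈ 38.38%


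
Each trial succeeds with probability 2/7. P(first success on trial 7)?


Geometric: P(X=7) = (1-p)^(k-1)×p = (5/7)^6×2/7 = 31250/823543

P(X=7) = 31250/823543 ≈ 3.79%


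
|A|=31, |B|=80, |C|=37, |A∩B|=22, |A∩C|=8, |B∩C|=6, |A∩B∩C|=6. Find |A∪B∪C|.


|A∪B∪C| = 31+80+37-22-8-6+6 = 118

|A∪B∪C| = 118


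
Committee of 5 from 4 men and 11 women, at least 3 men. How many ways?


Count by #men:
  3M,2W: C(4,3)×C(11,2)=220
  4M,1W: C(4,4)×C(11,1)=11
Total = 231

231


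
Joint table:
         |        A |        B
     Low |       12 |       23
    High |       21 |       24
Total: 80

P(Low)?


P(Low) = (12+23)/80 = 35/80 = 7/16

P(Low) = 7/16 ≈ 43.75%


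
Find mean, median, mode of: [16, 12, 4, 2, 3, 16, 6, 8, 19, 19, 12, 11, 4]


Sorted: [2, 3, 4, 4, 6, 8, 11, 12, 12, 16, 16, 19, 19]
Mean = 132/13
Median = 11
Freq: {16: 2, 12: 2, 4: 2, 2: 1, 3: 1, 6: 1, 8: 1, 19: 2, 11: 1}
Mode: [4, 12, 16, 19]

Mean=132/13, Median=11, Mode=[4, 12, 16, 19]


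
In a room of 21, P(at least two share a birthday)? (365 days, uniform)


P(all different) = Π(365-i)/365 for i=0..20
= 0.556312
P(match) = 1 - 0.556312 = 0.443688

P ≈ 0.4437 ≈ 44.37%


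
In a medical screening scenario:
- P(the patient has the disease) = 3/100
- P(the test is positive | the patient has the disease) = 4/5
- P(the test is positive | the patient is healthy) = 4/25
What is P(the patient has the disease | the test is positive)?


Using Bayes' theorem:
P(A|B) = P(B|A)·P(A) / P(B)

P(the test is positive) = 4/5 × 3/100 + 4/25 × 97/100
= 3/125 + 97/625 = 112/625

P(the patient has the disease|the test is positive) = (3/125) / (112/625) = 15/112

P(the patient has the disease|the test is positive) = 15/112 ≈ 13.39%


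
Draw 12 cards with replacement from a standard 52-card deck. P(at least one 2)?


P(not a 2) = 48/52 = 12/13
P(none in 12 draws) = (12/13)^12 = 8916100448256/23298085122481
P(≥1 2) = 1 - 8916100448256/23298085122481 = 14381984674225/23298085122481

P = 14381984674225/23298085122481 ≈ 61.73%


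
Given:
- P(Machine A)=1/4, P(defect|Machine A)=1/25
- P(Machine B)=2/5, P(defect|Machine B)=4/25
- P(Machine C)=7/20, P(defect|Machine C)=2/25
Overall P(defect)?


P(B) = Σ P(B|Aᵢ)×P(Aᵢ)
  1/25×1/4 = 1/100
  4/25×2/5 = 8/125
  2/25×7/20 = 7/250
Sum = 51/500

P(defect) = 51/500 ≈ 10.20%


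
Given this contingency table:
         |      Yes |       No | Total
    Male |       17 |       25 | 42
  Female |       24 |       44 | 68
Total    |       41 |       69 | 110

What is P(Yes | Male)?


P(Yes | Male) = 17/(17+25) = 17/42

P(Yes|Male) = 17/42 ≈ 40.48%


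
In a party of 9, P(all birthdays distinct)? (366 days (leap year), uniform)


P(all different) = Π(366-i)/366 for i=0..8
= (366/366)×(365/366)×...×(358/366)
= 0.905624

P ≈ 0.9056 ≈ 90.56%


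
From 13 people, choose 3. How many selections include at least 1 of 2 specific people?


Complement: C(13,3) - C(11,3) = 286 - 165 = 121

121


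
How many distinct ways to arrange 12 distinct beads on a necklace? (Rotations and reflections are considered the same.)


Free circular arrangements: rotations and reflections both identified.
(n-1)!/2 = 11!/2 = 39916800/2 = 19958400

19958400


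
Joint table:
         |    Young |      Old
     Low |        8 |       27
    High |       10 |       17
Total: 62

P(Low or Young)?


P(Low∨Young) = P(Low) + P(Young) - P(Low∧Young)
= (35 + 18 - 8)/62 = 45/62

P = 45/62 ≈ 72.58%


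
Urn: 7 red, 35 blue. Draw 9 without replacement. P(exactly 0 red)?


Hypergeometric: C(7,0)×C(35,9)/C(42,9)
= 1×70607460/445891810 = 59334/374699

P(X=0) = 59334/374699 ≈ 15.84%


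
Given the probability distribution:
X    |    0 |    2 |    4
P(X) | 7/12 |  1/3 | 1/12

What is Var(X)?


E[X] = 1
E[X²] = 8/3
Var(X) = E[X²] - (E[X])² = 8/3 - 1 = 5/3

Var(X) = 5/3 ≈ 1.6667


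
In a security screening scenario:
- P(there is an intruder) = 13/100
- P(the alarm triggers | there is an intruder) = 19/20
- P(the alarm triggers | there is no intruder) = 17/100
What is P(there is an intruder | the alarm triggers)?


Using Bayes' theorem:
P(A|B) = P(B|A)·P(A) / P(B)

P(the alarm triggers) = 19/20 × 13/100 + 17/100 × 87/100
= 247/2000 + 1479/10000 = 1357/5000

P(there is an intruder|the alarm triggers) = (247/2000) / (1357/5000) = 1235/2714

P(there is an intruder|the alarm triggers) = 1235/2714 ≈ 45.50%


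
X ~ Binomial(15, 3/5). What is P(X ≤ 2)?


P(X ≤ 2) = Σ P(X=i) for i=0..2
P(X=0) = 32768/30517578125
P(X=1) = 147456/6103515625
P(X=2) = 1548288/6103515625
Sum = 8511488/30517578125

P(X ≤ 2) = 8511488/30517578125 ≈ 0.03%


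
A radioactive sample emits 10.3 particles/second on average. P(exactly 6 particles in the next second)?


Poisson(λ=10.3): P(X=6) = e^(-λ)×λ^k/k!
= e^(-10.3) × 10.3^6 / 6!
≈ 3.363309519e-05 × 1194052.29653 / 720 ≈ 0.055777

P(X=6) ≈ 0.055777 ≈ 5.58%


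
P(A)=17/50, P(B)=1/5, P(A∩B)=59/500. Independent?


P(A)×P(B) = 17/250
P(A∩B) = 59/500
Not equal → NOT independent

No, not independent


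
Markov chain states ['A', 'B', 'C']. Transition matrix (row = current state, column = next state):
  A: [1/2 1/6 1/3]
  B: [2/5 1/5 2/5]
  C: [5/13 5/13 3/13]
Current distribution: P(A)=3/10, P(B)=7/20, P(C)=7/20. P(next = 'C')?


P(next=C) = Σᵢ P(now=i)×P(i→C)
= 3/10×1/3 + 7/20×2/5 + 7/20×3/13
= 1/10 + 7/50 + 21/260 = 417/1300

P = 417/1300 ≈ 0.3208


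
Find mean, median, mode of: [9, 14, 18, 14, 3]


Sorted: [3, 9, 14, 14, 18]
Mean = 58/5
Median = 14
Freq: {9: 1, 14: 2, 18: 1, 3: 1}
Mode: [14]

Mean=58/5, Median=14, Mode=14


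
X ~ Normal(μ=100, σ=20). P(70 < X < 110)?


z₁=(70-100)/20=-1.5, z₂=(110-100)/20=0.5
P = Φ(0.5) - Φ(-1.5) = 0.691462 - 0.066807 = 0.624655 ≈ 0.6247

P(70 < X < 110) ≈ 0.6247


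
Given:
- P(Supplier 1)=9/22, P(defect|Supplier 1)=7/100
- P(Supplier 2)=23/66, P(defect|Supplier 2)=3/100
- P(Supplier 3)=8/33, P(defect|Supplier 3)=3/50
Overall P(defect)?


P(B) = Σ P(B|Aᵢ)×P(Aᵢ)
  7/100×9/22 = 63/2200
  3/100×23/66 = 23/2200
  3/50×8/33 = 4/275
Sum = 59/1100

P(defect) = 59/1100 ≈ 5.36%


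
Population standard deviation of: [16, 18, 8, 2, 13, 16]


Mean = 73/6
  (16-73/6)²=529/36
  (18-73/6)²=1225/36
  (8-73/6)²=625/36
  (2-73/6)²=3721/36
  (13-73/6)²=25/36
  (16-73/6)²=529/36
Σ(x-μ)² = 1109/6
σ² = (1109/6)/6 = 1109/36

σ = √(1109/36) ≈ 5.5503


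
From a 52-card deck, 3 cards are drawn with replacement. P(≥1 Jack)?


P(not a Jack) = 48/52 = 12/13
P(none in 3 draws) = (12/13)^3 = 1728/2197
P(≥1 Jack) = 1 - 1728/2197 = 469/2197

P = 469/2197 ≈ 21.35%


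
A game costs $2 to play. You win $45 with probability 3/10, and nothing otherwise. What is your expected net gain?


E[gain] = (45-2)×3/10 + (-2)×7/10
= 129/10 - 7/5 = 23/2

Expected net gain = $23/2 ≈ $11.50


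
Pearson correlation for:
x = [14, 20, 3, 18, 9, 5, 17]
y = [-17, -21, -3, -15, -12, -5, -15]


n=7, Σx=86, Σy=-88, Σxy=-1325, Σx²=1324, Σy²=1358
r = (7×(-1325) - 86×(-88))/√((7×1324 - 86²)(7×1358 - (-88)²))
= -1707/√(1872×1762) = -1707/√3298464 ≈ -1707/1816.1674 ≈ -0.9399

r ≈ -0.9399


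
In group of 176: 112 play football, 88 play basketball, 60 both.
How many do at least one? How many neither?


|A∪B| = 112+88-60 = 140
Neither = 176-140 = 36

At least one: 140; Neither: 36


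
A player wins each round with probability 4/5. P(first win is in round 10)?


Geometric: P(X=10) = (1-p)^(k-1)×p = (1/5)^9×4/5 = 4/9765625

P(X=10) = 4/9765625 ≈ 0.00%


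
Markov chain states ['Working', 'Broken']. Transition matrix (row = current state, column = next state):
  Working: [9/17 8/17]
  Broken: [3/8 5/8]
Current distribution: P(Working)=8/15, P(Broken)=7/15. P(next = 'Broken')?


P(next=Broken) = Σᵢ P(now=i)×P(i→Broken)
= 8/15×8/17 + 7/15×5/8
= 64/255 + 7/24 = 369/680

P = 369/680 ≈ 0.5426


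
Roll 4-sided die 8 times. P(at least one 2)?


P(no 2)^8 = (3/4)^8 = 6561/65536
P(≥1) = 1 - 6561/65536 = 58975/65536

P = 58975/65536 ≈ 89.99%


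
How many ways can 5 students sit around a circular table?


Circular arrangements of 5 distinct objects: fix one position to break rotational symmetry.
(n-1)! = 4! = 24

24


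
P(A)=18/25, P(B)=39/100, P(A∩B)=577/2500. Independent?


P(A)×P(B) = 351/1250
P(A∩B) = 577/2500
Not equal → NOT independent

No, not independent


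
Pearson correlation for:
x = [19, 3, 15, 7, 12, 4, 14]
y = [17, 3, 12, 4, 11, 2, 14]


n=7, Σx=74, Σy=63, Σxy=876, Σx²=1000, Σy²=779
r = (7×876 - 74×63)/√((7×1000 - 74²)(7×779 - 63²))
= 1470/√(1524×1484) = 1470/√2261616 ≈ 1470/1503.8670 ≈ 0.9775

r ≈ 0.9775


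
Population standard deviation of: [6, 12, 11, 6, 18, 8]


Mean = 61/6
  (6-61/6)²=625/36
  (12-61/6)²=121/36
  (11-61/6)²=25/36
  (6-61/6)²=625/36
  (18-61/6)²=2209/36
  (8-61/6)²=169/36
Σ(x-μ)² = 629/6
σ² = (629/6)/6 = 629/36

σ = √(629/36) ≈ 4.1800


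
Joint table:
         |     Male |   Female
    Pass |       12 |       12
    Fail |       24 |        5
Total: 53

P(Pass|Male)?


P(Pass|Male) = 12/(12+24) = 12/36 = 1/3

P = 1/3 ≈ 33.33%


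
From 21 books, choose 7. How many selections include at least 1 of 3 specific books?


Complement: C(21,7) - C(18,7) = 116280 - 31824 = 84456

84456


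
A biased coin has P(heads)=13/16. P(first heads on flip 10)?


Geometric: P(X=10) = (1-p)^(k-1)×p = (3/16)^9×13/16 = 255879/1099511627776

P(X=10) = 255879/1099511627776 ≈ 0.00%


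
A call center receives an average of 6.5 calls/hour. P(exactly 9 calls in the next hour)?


Poisson(λ=6.5): P(X=9) = e^(-λ)×λ^k/k!
= e^(-6.5) × 6.5^9 / 9!
≈ 0.001503439193 × 20711912.8379 / 362880 ≈ 0.085811

P(X=9) ≈ 0.085811 ≈ 8.58%


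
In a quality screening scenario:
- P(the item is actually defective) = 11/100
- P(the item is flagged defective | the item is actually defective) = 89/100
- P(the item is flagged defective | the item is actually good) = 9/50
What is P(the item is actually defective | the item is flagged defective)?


Using Bayes' theorem:
P(A|B) = P(B|A)·P(A) / P(B)

P(the item is flagged defective) = 89/100 × 11/100 + 9/50 × 89/100
= 979/10000 + 801/5000 = 2581/10000

P(the item is actually defective|the item is flagged defective) = (979/10000) / (2581/10000) = 11/29

P(the item is actually defective|the item is flagged defective) = 11/29 ≈ 37.93%


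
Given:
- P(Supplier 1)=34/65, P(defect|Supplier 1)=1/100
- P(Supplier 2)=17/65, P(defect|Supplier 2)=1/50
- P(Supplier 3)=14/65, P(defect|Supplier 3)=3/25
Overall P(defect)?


P(B) = Σ P(B|Aᵢ)×P(Aᵢ)
  1/100×34/65 = 17/3250
  1/50×17/65 = 17/3250
  3/25×14/65 = 42/1625
Sum = 59/1625

P(defect) = 59/1625 ≈ 3.63%


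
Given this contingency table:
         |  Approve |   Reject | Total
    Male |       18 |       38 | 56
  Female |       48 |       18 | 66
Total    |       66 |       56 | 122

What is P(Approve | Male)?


P(Approve | Male) = 18/(18+38) = 18/56 = 9/28

P(Approve|Male) = 9/28 ≈ 32.14%


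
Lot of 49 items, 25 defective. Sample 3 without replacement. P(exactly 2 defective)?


Hypergeometric: C(25,2)×C(24,1)/C(49,3)
= 300×24/18424 = 900/2303

P(X=2) = 900/2303 ≈ 39.08%


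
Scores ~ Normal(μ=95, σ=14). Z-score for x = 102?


z = (x - μ)/σ = (102 - 95)/14 = 0.5

z = 0.5


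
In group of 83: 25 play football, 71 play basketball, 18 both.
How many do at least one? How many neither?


|A∪B| = 25+71-18 = 78
Neither = 83-78 = 5

At least one: 78; Neither: 5


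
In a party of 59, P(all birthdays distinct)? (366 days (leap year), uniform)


P(all different) = Π(366-i)/366 for i=0..58
= (366/366)×(365/366)×...×(308/366)
= 0.007112

P ≈ 0.0071 ≈ 0.71%


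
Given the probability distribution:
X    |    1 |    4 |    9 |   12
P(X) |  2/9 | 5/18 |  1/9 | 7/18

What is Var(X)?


E[X] = 7
E[X²] = 209/3
Var(X) = E[X²] - (E[X])² = 209/3 - 49 = 62/3

Var(X) = 62/3 ≈ 20.6667


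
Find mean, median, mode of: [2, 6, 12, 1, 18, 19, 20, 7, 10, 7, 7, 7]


Sorted: [1, 2, 6, 7, 7, 7, 7, 10, 12, 18, 19, 20]
Mean = 116/12 = 29/3
Median = 7
Freq: {2: 1, 6: 1, 12: 1, 1: 1, 18: 1, 19: 1, 20: 1, 7: 4, 10: 1}
Mode: [7]

Mean=29/3, Median=7, Mode=7


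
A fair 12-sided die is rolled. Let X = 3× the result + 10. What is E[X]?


E[die] = (1+12)/2 = 13/2
E[X] = 3×13/2 + 10 = 59/2

E[X] = 59/2


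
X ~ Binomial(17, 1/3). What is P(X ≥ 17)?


P(X ≥ 17) = Σ P(X=i) for i=17..17
P(X=17) = 1/129140163
Sum = 1/129140163

P(X ≥ 17) = 1/129140163 ≈ 0.00%


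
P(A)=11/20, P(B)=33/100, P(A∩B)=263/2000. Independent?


P(A)×P(B) = 363/2000
P(A∩B) = 263/2000
Not equal → NOT independent

No, not independent


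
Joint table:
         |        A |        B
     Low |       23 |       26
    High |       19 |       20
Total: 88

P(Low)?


P(Low) = (23+26)/88 = 49/88

P(Low) = 49/88 ≈ 55.68%


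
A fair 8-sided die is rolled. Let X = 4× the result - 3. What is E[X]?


E[die] = (1+8)/2 = 9/2
E[X] = 4×9/2 - 3 = 15

E[X] = 15


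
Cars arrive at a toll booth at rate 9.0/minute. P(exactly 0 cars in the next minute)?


Poisson(λ=9.0): P(X=0) = e^(-λ)×λ^k/k!
= e^(-9.0) × 9.0^0 / 0!
≈ 0.0001234098041 × 1 / 1 ≈ 0.000123

P(X=0) ≈ 0.000123 ≈ 0.01%


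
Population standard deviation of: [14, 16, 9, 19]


Mean = 58/4 = 29/2
  (14-29/2)²=1/4
  (16-29/2)²=9/4
  (9-29/2)²=121/4
  (19-29/2)²=81/4
Σ(x-μ)² = 53
σ² = 53/4

σ = √(53/4) ≈ 3.6401


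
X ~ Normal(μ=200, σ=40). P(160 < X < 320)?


z₁=(160-200)/40=-1.0, z₂=(320-200)/40=3.0
P = Φ(3.0) - Φ(-1.0) = 0.998650 - 0.158655 = 0.839995 ≈ 0.8400

P(160 < X < 320) ≈ 0.8400


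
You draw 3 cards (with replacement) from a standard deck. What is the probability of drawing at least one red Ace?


P(not a red Ace) = 50/52 = 25/26
P(none in 3 draws) = (25/26)^3 = 15625/17576
P(≥1 red Ace) = 1 - 15625/17576 = 1951/17576

P = 1951/17576 ≈ 11.10%


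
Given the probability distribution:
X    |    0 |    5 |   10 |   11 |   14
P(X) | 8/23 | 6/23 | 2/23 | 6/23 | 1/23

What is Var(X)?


E[X] = 130/23
E[X²] = 1272/23
Var(X) = E[X²] - (E[X])² = 1272/23 - 16900/529 = 12356/529

Var(X) = 12356/529 ≈ 23.3573


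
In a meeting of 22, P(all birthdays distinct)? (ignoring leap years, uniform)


P(all different) = Π(365-i)/365 for i=0..21
= (365/365)×(364/365)×...×(344/365)
= 0.524305

P ≈ 0.5243 ≈ 52.43%


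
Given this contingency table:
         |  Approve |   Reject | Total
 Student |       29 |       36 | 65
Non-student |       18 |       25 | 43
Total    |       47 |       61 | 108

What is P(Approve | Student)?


P(Approve | Student) = 29/(29+36) = 29/65

P(Approve|Student) = 29/65 ≈ 44.62%


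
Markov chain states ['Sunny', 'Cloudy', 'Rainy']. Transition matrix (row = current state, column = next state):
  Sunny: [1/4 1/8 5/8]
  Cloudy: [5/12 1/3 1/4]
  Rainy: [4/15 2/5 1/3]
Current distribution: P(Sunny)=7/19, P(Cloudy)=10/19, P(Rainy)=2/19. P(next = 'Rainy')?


P(next=Rainy) = Σᵢ P(now=i)×P(i→Rainy)
= 7/19×5/8 + 10/19×1/4 + 2/19×1/3
= 35/152 + 5/38 + 2/57 = 181/456

P = 181/456 ≈ 0.3969


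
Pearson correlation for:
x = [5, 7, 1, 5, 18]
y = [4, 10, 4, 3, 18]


n=5, Σx=36, Σy=39, Σxy=433, Σx²=424, Σy²=465
r = (5×433 - 36×39)/√((5×424 - 36²)(5×465 - 39²))
= 761/√(824×804) = 761/√662496 ≈ 761/813.9386 ≈ 0.9350

r ≈ 0.9350


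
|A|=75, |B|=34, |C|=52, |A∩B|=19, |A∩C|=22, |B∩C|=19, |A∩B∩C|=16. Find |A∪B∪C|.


|A∪B∪C| = 75+34+52-19-22-19+16 = 117

|A∪B∪C| = 117


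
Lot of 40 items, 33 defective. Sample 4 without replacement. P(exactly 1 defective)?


Hypergeometric: C(33,1)×C(7,3)/C(40,4)
= 33×35/91390 = 231/18278

P(X=1) = 231/18278 ≈ 1.26%


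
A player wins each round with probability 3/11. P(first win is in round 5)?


Geometric: P(X=5) = (1-p)^(k-1)×p = (8/11)^4×3/11 = 12288/161051

P(X=5) = 12288/161051 ≈ 7.63%


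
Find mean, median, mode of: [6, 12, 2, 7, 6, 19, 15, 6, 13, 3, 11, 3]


Sorted: [2, 3, 3, 6, 6, 6, 7, 11, 12, 13, 15, 19]
Mean = 103/12
Median = 13/2
Freq: {6: 3, 12: 1, 2: 1, 7: 1, 19: 1, 15: 1, 13: 1, 3: 2, 11: 1}
Mode: [6]

Mean=103/12, Median=13/2, Mode=6


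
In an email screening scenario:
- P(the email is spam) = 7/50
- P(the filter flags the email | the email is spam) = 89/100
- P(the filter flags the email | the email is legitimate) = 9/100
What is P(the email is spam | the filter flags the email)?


Using Bayes' theorem:
P(A|B) = P(B|A)·P(A) / P(B)

P(the filter flags the email) = 89/100 × 7/50 + 9/100 × 43/50
= 623/5000 + 387/5000 = 101/500

P(the email is spam|the filter flags the email) = (623/5000) / (101/500) = 623/1010

P(the email is spam|the filter flags the email) = 623/1010 ≈ 61.68%
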